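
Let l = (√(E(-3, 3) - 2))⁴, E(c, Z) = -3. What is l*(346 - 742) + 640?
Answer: -9260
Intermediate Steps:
l = 25 (l = (√(-3 - 2))⁴ = (√(-5))⁴ = (I*√5)⁴ = 25)
l*(346 - 742) + 640 = 25*(346 - 742) + 640 = 25*(-396) + 640 = -9900 + 640 = -9260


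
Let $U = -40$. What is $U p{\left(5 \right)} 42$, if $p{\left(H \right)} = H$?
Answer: $-8400$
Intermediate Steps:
$U p{\left(5 \right)} 42 = \left(-40\right) 5 \cdot 42 = \left(-200\right) 42 = -8400$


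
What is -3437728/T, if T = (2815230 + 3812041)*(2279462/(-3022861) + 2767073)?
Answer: -1484539128544/7919091587972508423 ≈ -1.8746e-7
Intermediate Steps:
T = 55433641115807558961/3022861 (T = 6627271*(2279462*(-1/3022861) + 2767073) = 6627271*(-2279462/3022861 + 2767073) = 6627271*(8364474776391/3022861) = 55433641115807558961/3022861 ≈ 1.8338e+13)
-3437728/T = -3437728/55433641115807558961/3022861 = -3437728*3022861/55433641115807558961 = -1484539128544/7919091587972508423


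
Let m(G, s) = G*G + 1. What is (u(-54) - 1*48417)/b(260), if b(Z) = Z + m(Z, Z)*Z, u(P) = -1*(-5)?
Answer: -49/17790 ≈ -0.0027544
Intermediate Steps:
u(P) = 5
m(G, s) = 1 + G² (m(G, s) = G² + 1 = 1 + G²)
b(Z) = Z + Z*(1 + Z²) (b(Z) = Z + (1 + Z²)*Z = Z + Z*(1 + Z²))
(u(-54) - 1*48417)/b(260) = (5 - 1*48417)/((260*(2 + 260²))) = (5 - 48417)/((260*(2 + 67600))) = -48412/(260*67602) = -48412/17576520 = -48412*1/17576520 = -49/17790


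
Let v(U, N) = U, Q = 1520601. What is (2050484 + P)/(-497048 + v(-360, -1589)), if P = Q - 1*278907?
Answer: -1646089/248704 ≈ -6.6187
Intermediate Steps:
P = 1241694 (P = 1520601 - 1*278907 = 1520601 - 278907 = 1241694)
(2050484 + P)/(-497048 + v(-360, -1589)) = (2050484 + 1241694)/(-497048 - 360) = 3292178/(-497408) = 3292178*(-1/497408) = -1646089/248704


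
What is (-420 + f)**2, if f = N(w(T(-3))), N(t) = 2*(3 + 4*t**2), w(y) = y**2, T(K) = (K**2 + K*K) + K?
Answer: 163689831396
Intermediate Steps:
T(K) = K + 2*K**2 (T(K) = (K**2 + K**2) + K = 2*K**2 + K = K + 2*K**2)
N(t) = 6 + 8*t**2
f = 405006 (f = 6 + 8*((-3*(1 + 2*(-3)))**2)**2 = 6 + 8*((-3*(1 - 6))**2)**2 = 6 + 8*((-3*(-5))**2)**2 = 6 + 8*(15**2)**2 = 6 + 8*225**2 = 6 + 8*50625 = 6 + 405000 = 405006)
(-420 + f)**2 = (-420 + 405006)**2 = 404586**2 = 163689831396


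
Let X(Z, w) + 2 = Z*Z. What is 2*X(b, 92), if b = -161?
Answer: 51838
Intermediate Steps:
X(Z, w) = -2 + Z² (X(Z, w) = -2 + Z*Z = -2 + Z²)
2*X(b, 92) = 2*(-2 + (-161)²) = 2*(-2 + 25921) = 2*25919 = 51838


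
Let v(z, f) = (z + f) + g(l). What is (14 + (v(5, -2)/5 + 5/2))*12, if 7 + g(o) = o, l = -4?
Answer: 894/5 ≈ 178.80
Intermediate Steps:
g(o) = -7 + o
v(z, f) = -11 + f + z (v(z, f) = (z + f) + (-7 - 4) = (f + z) - 11 = -11 + f + z)
(14 + (v(5, -2)/5 + 5/2))*12 = (14 + ((-11 - 2 + 5)/5 + 5/2))*12 = (14 + (-8*⅕ + 5*(½)))*12 = (14 + (-8/5 + 5/2))*12 = (14 + 9/10)*12 = (149/10)*12 = 894/5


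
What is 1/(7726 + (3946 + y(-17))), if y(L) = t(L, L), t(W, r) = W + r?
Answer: 1/11638 ≈ 8.5925e-5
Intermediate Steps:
y(L) = 2*L (y(L) = L + L = 2*L)
1/(7726 + (3946 + y(-17))) = 1/(7726 + (3946 + 2*(-17))) = 1/(7726 + (3946 - 34)) = 1/(7726 + 3912) = 1/11638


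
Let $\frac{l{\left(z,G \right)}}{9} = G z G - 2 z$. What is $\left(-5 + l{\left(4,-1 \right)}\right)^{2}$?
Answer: $1681$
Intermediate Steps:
$l{\left(z,G \right)} = - 18 z + 9 z G^{2}$ ($l{\left(z,G \right)} = 9 \left(G z G - 2 z\right) = 9 \left(z G^{2} - 2 z\right) = 9 \left(- 2 z + z G^{2}\right) = - 18 z + 9 z G^{2}$)
$\left(-5 + l{\left(4,-1 \right)}\right)^{2} = \left(-5 + 9 \cdot 4 \left(-2 + \left(-1\right)^{2}\right)\right)^{2} = \left(-5 + 9 \cdot 4 \left(-2 + 1\right)\right)^{2} = \left(-5 + 9 \cdot 4 \left(-1\right)\right)^{2} = \left(-5 - 36\right)^{2} = \left(-41\right)^{2} = 1681$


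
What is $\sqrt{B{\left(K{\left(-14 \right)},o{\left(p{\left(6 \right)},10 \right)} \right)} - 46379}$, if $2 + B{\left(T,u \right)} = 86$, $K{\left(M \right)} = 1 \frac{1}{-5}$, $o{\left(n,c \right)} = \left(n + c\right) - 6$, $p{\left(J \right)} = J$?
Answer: $i \sqrt{46295} \approx 215.16 i$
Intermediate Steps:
$o{\left(n,c \right)} = -6 + c + n$ ($o{\left(n,c \right)} = \left(c + n\right) - 6 = -6 + c + n$)
$K{\left(M \right)} = - \frac{1}{5}$ ($K{\left(M \right)} = 1 \left(- \frac{1}{5}\right) = - \frac{1}{5}$)
$B{\left(T,u \right)} = 84$ ($B{\left(T,u \right)} = -2 + 86 = 84$)
$\sqrt{B{\left(K{\left(-14 \right)},o{\left(p{\left(6 \right)},10 \right)} \right)} - 46379} = \sqrt{84 - 46379} = \sqrt{-46295} = i \sqrt{46295}$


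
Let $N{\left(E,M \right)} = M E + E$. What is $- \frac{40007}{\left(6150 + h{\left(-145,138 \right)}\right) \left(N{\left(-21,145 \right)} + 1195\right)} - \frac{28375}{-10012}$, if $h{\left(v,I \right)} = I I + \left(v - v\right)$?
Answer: $\frac{668970281167}{235972697844} \approx 2.8349$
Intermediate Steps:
$N{\left(E,M \right)} = E + E M$ ($N{\left(E,M \right)} = E M + E = E + E M$)
$h{\left(v,I \right)} = I^{2}$ ($h{\left(v,I \right)} = I^{2} + 0 = I^{2}$)
$- \frac{40007}{\left(6150 + h{\left(-145,138 \right)}\right) \left(N{\left(-21,145 \right)} + 1195\right)} - \frac{28375}{-10012} = - \frac{40007}{\left(6150 + 138^{2}\right) \left(- 21 \left(1 + 145\right) + 1195\right)} - \frac{28375}{-10012} = - \frac{40007}{\left(6150 + 19044\right) \left(\left(-21\right) 146 + 1195\right)} - - \frac{28375}{10012} = - \frac{40007}{25194 \left(-3066 + 1195\right)} + \frac{28375}{10012} = - \frac{40007}{25194 \left(-1871\right)} + \frac{28375}{10012} = - \frac{40007}{-47137974} + \frac{28375}{10012} = \left(-40007\right) \left(- \frac{1}{47137974}\right) + \frac{28375}{10012} = \frac{40007}{47137974} + \frac{28375}{10012} = \frac{668970281167}{235972697844}$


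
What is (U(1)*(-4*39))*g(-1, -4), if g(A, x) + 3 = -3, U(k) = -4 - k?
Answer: -4680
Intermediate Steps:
g(A, x) = -6 (g(A, x) = -3 - 3 = -6)
(U(1)*(-4*39))*g(-1, -4) = ((-4 - 1*1)*(-4*39))*(-6) = ((-4 - 1)*(-156))*(-6) = -5*(-156)*(-6) = 780*(-6) = -4680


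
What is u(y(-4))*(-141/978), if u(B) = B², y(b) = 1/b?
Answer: -47/5216 ≈ -0.0090107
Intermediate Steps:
u(y(-4))*(-141/978) = (1/(-4))²*(-141/978) = (-¼)²*(-141*1/978) = (1/16)*(-47/326) = -47/5216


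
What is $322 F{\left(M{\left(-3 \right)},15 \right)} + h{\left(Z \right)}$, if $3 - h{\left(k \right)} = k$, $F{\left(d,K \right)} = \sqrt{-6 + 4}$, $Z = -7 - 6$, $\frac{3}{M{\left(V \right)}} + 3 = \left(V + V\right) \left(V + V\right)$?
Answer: $16 + 322 i \sqrt{2} \approx 16.0 + 455.38 i$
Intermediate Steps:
$M{\left(V \right)} = \frac{3}{-3 + 4 V^{2}}$ ($M{\left(V \right)} = \frac{3}{-3 + \left(V + V\right) \left(V + V\right)} = \frac{3}{-3 + 2 V 2 V} = \frac{3}{-3 + 4 V^{2}}$)
$Z = -13$
$F{\left(d,K \right)} = i \sqrt{2}$ ($F{\left(d,K \right)} = \sqrt{-2} = i \sqrt{2}$)
$h{\left(k \right)} = 3 - k$
$322 F{\left(M{\left(-3 \right)},15 \right)} + h{\left(Z \right)} = 322 i \sqrt{2} + \left(3 - -13\right) = 322 i \sqrt{2} + \left(3 + 13\right) = 322 i \sqrt{2} + 16 = 16 + 322 i \sqrt{2}$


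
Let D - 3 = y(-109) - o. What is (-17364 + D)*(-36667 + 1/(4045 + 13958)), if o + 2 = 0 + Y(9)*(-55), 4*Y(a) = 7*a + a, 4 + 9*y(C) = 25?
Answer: 32411695600000/54009 ≈ 6.0012e+8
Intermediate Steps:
y(C) = 7/3 (y(C) = -4/9 + (⅑)*25 = -4/9 + 25/9 = 7/3)
Y(a) = 2*a (Y(a) = (7*a + a)/4 = (8*a)/4 = 2*a)
o = -992 (o = -2 + (0 + (2*9)*(-55)) = -2 + (0 + 18*(-55)) = -2 + (0 - 990) = -2 - 990 = -992)
D = 2992/3 (D = 3 + (7/3 - 1*(-992)) = 3 + (7/3 + 992) = 3 + 2983/3 = 2992/3 ≈ 997.33)
(-17364 + D)*(-36667 + 1/(4045 + 13958)) = (-17364 + 2992/3)*(-36667 + 1/(4045 + 13958)) = -49100*(-36667 + 1/18003)/3 = -49100/3*(-660116000/18003) = 32411695600000/54009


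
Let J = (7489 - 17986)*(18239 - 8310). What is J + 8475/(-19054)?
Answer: -1985897689977/19054 ≈ -1.0422e+8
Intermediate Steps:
J = -104224713 (J = -10497*9929 = -104224713)
J + 8475/(-19054) = -104224713 + 8475/(-19054) = -104224713 + 8475*(-1/19054) = -104224713 - 8475/19054 = -1985897689977/19054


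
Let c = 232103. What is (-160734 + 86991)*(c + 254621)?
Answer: -35892487932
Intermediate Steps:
(-160734 + 86991)*(c + 254621) = (-160734 + 86991)*(232103 + 254621) = -73743*486724 = -35892487932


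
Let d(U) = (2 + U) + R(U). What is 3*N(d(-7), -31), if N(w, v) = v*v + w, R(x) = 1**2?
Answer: 2871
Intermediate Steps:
R(x) = 1
d(U) = 3 + U (d(U) = (2 + U) + 1 = 3 + U)
N(w, v) = w + v**2 (N(w, v) = v**2 + w = w + v**2)
3*N(d(-7), -31) = 3*((3 - 7) + (-31)**2) = 3*(-4 + 961) = 3*957 = 2871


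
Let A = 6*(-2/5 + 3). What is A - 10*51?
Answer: -2472/5 ≈ -494.40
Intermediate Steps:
A = 78/5 (A = 6*(-2*⅕ + 3) = 6*(-⅖ + 3) = 6*(13/5) = 78/5 ≈ 15.600)
A - 10*51 = 78/5 - 10*51 = 78/5 - 510 = -2472/5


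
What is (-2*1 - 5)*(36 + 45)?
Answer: -567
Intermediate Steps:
(-2*1 - 5)*(36 + 45) = (-2 - 5)*81 = -7*81 = -567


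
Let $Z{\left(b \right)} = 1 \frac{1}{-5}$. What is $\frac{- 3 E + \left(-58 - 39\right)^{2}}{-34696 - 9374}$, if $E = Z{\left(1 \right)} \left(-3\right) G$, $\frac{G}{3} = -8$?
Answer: $- \frac{47261}{220350} \approx -0.21448$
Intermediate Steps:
$G = -24$ ($G = 3 \left(-8\right) = -24$)
$Z{\left(b \right)} = - \frac{1}{5}$ ($Z{\left(b \right)} = 1 \left(- \frac{1}{5}\right) = - \frac{1}{5}$)
$E = - \frac{72}{5}$ ($E = \left(- \frac{1}{5}\right) \left(-3\right) \left(-24\right) = \frac{3}{5} \left(-24\right) = - \frac{72}{5} \approx -14.4$)
$\frac{- 3 E + \left(-58 - 39\right)^{2}}{-34696 - 9374} = \frac{\left(-3\right) \left(- \frac{72}{5}\right) + \left(-58 - 39\right)^{2}}{-34696 - 9374} = \frac{\frac{216}{5} + \left(-97\right)^{2}}{-44070} = \left(\frac{216}{5} + 9409\right) \left(- \frac{1}{44070}\right) = \frac{47261}{5} \left(- \frac{1}{44070}\right) = - \frac{47261}{220350}$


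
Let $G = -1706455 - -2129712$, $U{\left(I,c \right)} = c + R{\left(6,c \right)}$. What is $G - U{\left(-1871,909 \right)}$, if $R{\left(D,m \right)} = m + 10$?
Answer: $421429$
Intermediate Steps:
$R{\left(D,m \right)} = 10 + m$
$U{\left(I,c \right)} = 10 + 2 c$ ($U{\left(I,c \right)} = c + \left(10 + c\right) = 10 + 2 c$)
$G = 423257$ ($G = -1706455 + 2129712 = 423257$)
$G - U{\left(-1871,909 \right)} = 423257 - \left(10 + 2 \cdot 909\right) = 423257 - \left(10 + 1818\right) = 423257 - 1828 = 421429$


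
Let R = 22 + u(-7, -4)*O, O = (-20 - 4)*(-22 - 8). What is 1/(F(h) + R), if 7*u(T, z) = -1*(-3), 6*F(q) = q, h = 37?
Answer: 42/14143 ≈ 0.0029697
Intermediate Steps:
F(q) = q/6
u(T, z) = 3/7 (u(T, z) = (-1*(-3))/7 = (⅐)*3 = 3/7)
O = 720 (O = -24*(-30) = 720)
R = 2314/7 (R = 22 + (3/7)*720 = 22 + 2160/7 = 2314/7 ≈ 330.57)
1/(F(h) + R) = 1/((⅙)*37 + 2314/7) = 1/(37/6 + 2314/7) = 1/(14143/42) = 42/14143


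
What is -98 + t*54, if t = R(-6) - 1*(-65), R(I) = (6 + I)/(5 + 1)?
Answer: 3412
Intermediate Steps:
R(I) = 1 + I/6 (R(I) = (6 + I)/6 = (6 + I)*(⅙) = 1 + I/6)
t = 65 (t = (1 + (⅙)*(-6)) - 1*(-65) = (1 - 1) + 65 = 0 + 65 = 65)
-98 + t*54 = -98 + 65*54 = -98 + 3510 = 3412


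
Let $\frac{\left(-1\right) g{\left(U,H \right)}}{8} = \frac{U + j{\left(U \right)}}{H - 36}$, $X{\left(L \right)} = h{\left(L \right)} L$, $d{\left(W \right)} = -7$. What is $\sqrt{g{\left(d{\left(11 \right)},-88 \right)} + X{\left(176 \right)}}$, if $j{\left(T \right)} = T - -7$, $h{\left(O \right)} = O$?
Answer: $\frac{\sqrt{29767502}}{31} \approx 176.0$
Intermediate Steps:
$X{\left(L \right)} = L^{2}$ ($X{\left(L \right)} = L L = L^{2}$)
$j{\left(T \right)} = 7 + T$ ($j{\left(T \right)} = T + 7 = 7 + T$)
$g{\left(U,H \right)} = - \frac{8 \left(7 + 2 U\right)}{-36 + H}$ ($g{\left(U,H \right)} = - 8 \frac{U + \left(7 + U\right)}{H - 36} = - 8 \frac{7 + 2 U}{-36 + H} = - \frac{8 \left(7 + 2 U\right)}{-36 + H}$)
$\sqrt{g{\left(d{\left(11 \right)},-88 \right)} + X{\left(176 \right)}} = \sqrt{\frac{8 \left(-7 - -14\right)}{-36 - 88} + 176^{2}} = \sqrt{\frac{8 \left(-7 + 14\right)}{-124} + 30976} = \sqrt{8 \left(- \frac{1}{124}\right) 7 + 30976} = \sqrt{- \frac{14}{31} + 30976} = \sqrt{\frac{960242}{31}} = \frac{\sqrt{29767502}}{31}$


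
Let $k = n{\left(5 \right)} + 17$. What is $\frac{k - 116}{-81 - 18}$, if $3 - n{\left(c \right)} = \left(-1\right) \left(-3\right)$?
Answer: $1$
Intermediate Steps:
$n{\left(c \right)} = 0$ ($n{\left(c \right)} = 3 - \left(-1\right) \left(-3\right) = 3 - 3 = 0$)
$k = 17$ ($k = 0 + 17 = 17$)
$\frac{k - 116}{-81 - 18} = \frac{17 - 116}{-81 - 18} = - \frac{99}{-99} = \left(-99\right) \left(- \frac{1}{99}\right) = 1$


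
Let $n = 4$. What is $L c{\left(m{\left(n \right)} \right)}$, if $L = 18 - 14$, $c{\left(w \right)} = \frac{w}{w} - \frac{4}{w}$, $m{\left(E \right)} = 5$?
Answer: $\frac{4}{5} \approx 0.8$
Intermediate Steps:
$c{\left(w \right)} = 1 - \frac{4}{w}$
$L = 4$ ($L = 18 - 14 = 4$)
$L c{\left(m{\left(n \right)} \right)} = 4 \frac{-4 + 5}{5} = 4 \cdot \frac{1}{5} \cdot 1 = 4 \cdot \frac{1}{5} = \frac{4}{5}$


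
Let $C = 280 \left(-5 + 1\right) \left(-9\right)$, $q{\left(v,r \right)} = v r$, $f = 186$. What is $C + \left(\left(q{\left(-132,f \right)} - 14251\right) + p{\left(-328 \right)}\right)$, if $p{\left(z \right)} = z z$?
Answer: $78861$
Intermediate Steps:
$q{\left(v,r \right)} = r v$
$C = 10080$ ($C = 280 \left(\left(-4\right) \left(-9\right)\right) = 280 \cdot 36 = 10080$)
$p{\left(z \right)} = z^{2}$
$C + \left(\left(q{\left(-132,f \right)} - 14251\right) + p{\left(-328 \right)}\right) = 10080 + \left(\left(186 \left(-132\right) - 14251\right) + \left(-328\right)^{2}\right) = 10080 + \left(\left(-24552 - 14251\right) + 107584\right) = 10080 + \left(-38803 + 107584\right) = 10080 + 68781 = 78861$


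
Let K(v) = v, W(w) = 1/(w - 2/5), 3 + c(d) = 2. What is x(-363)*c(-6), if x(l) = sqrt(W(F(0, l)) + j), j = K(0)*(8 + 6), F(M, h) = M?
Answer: -I*sqrt(10)/2 ≈ -1.5811*I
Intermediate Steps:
c(d) = -1 (c(d) = -3 + 2 = -1)
W(w) = 1/(-2/5 + w) (W(w) = 1/(w - 2*1/5) = 1/(w - 2/5) = 1/(-2/5 + w))
j = 0 (j = 0*(8 + 6) = 0*14 = 0)
x(l) = I*sqrt(10)/2 (x(l) = sqrt(5/(-2 + 5*0) + 0) = sqrt(5/(-2 + 0) + 0) = sqrt(5/(-2) + 0) = sqrt(5*(-1/2) + 0) = sqrt(-5/2 + 0) = sqrt(-5/2) = I*sqrt(10)/2)
x(-363)*c(-6) = (I*sqrt(10)/2)*(-1) = -I*sqrt(10)/2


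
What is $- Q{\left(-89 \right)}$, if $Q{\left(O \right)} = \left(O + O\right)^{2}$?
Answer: $-31684$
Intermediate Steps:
$Q{\left(O \right)} = 4 O^{2}$ ($Q{\left(O \right)} = \left(2 O\right)^{2} = 4 O^{2}$)
$- Q{\left(-89 \right)} = - 4 \left(-89\right)^{2} = - 4 \cdot 7921 = \left(-1\right) 31684 = -31684$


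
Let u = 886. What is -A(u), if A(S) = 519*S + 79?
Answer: -459913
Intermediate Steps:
A(S) = 79 + 519*S
-A(u) = -(79 + 519*886) = -(79 + 459834) = -1*459913 = -459913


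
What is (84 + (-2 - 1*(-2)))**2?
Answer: 7056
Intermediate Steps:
(84 + (-2 - 1*(-2)))**2 = (84 + (-2 + 2))**2 = (84 + 0)**2 = 84**2 = 7056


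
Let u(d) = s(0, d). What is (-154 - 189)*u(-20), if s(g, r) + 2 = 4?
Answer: -686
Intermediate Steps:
s(g, r) = 2 (s(g, r) = -2 + 4 = 2)
u(d) = 2
(-154 - 189)*u(-20) = (-154 - 189)*2 = -343*2 = -686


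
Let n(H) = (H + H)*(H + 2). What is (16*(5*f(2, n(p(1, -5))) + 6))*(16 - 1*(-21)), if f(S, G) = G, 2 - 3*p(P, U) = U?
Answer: 570688/9 ≈ 63410.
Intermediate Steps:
p(P, U) = 2/3 - U/3
n(H) = 2*H*(2 + H) (n(H) = (2*H)*(2 + H) = 2*H*(2 + H))
(16*(5*f(2, n(p(1, -5))) + 6))*(16 - 1*(-21)) = (16*(5*(2*(2/3 - 1/3*(-5))*(2 + (2/3 - 1/3*(-5)))) + 6))*(16 - 1*(-21)) = (16*(5*(2*(2/3 + 5/3)*(2 + (2/3 + 5/3))) + 6))*(16 + 21) = (16*(5*(2*(7/3)*(2 + 7/3)) + 6))*37 = (16*(5*(2*(7/3)*(13/3)) + 6))*37 = (16*(5*(182/9) + 6))*37 = (16*(910/9 + 6))*37 = (16*(964/9))*37 = (15424/9)*37 = 570688/9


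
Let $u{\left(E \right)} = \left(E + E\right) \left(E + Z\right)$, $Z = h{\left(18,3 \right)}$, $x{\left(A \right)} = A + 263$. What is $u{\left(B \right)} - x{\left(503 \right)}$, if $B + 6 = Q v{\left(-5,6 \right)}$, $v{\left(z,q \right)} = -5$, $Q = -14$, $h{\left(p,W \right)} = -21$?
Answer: $4738$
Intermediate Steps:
$x{\left(A \right)} = 263 + A$
$Z = -21$
$B = 64$ ($B = -6 - -70 = -6 + 70 = 64$)
$u{\left(E \right)} = 2 E \left(-21 + E\right)$ ($u{\left(E \right)} = \left(E + E\right) \left(E - 21\right) = 2 E \left(-21 + E\right)$)
$u{\left(B \right)} - x{\left(503 \right)} = 2 \cdot 64 \left(-21 + 64\right) - \left(263 + 503\right) = 2 \cdot 64 \cdot 43 - 766 = 5504 - 766 = 4738$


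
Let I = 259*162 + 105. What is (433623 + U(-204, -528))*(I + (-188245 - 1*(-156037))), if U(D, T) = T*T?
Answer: 7020770985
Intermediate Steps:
U(D, T) = T**2
I = 42063 (I = 41958 + 105 = 42063)
(433623 + U(-204, -528))*(I + (-188245 - 1*(-156037))) = (433623 + (-528)**2)*(42063 + (-188245 - 1*(-156037))) = (433623 + 278784)*(42063 + (-188245 + 156037)) = 712407*(42063 - 32208) = 712407*9855 = 7020770985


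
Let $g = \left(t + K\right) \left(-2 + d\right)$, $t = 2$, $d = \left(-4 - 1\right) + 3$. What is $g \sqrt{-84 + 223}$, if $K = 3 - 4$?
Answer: $- 4 \sqrt{139} \approx -47.159$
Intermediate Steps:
$d = -2$ ($d = -5 + 3 = -2$)
$K = -1$ ($K = 3 - 4 = -1$)
$g = -4$ ($g = \left(2 - 1\right) \left(-2 - 2\right) = 1 \left(-4\right) = -4$)
$g \sqrt{-84 + 223} = - 4 \sqrt{-84 + 223} = - 4 \sqrt{139}$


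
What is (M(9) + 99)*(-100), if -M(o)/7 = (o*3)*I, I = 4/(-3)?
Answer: -35100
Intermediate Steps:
I = -4/3 (I = 4*(-⅓) = -4/3 ≈ -1.3333)
M(o) = 28*o (M(o) = -7*o*3*(-4)/3 = -7*3*o*(-4)/3 = -(-28)*o = 28*o)
(M(9) + 99)*(-100) = (28*9 + 99)*(-100) = (252 + 99)*(-100) = 351*(-100) = -35100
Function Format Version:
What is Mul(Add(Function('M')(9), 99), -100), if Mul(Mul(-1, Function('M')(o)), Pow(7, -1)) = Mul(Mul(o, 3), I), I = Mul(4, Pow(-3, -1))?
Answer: -35100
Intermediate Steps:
I = Rational(-4, 3) (I = Mul(4, Rational(-1, 3)) = Rational(-4, 3) ≈ -1.3333)
Function('M')(o) = Mul(28, o) (Function('M')(o) = Mul(-7, Mul(Mul(o, 3), Rational(-4, 3))) = Mul(-7, Mul(Mul(3, o), Rational(-4, 3))) = Mul(-7, Mul(-4, o)) = Mul(28, o))
Mul(Add(Function('M')(9), 99), -100) = Mul(Add(Mul(28, 9), 99), -100) = Mul(Add(252, 99), -100) = Mul(351, -100) = -35100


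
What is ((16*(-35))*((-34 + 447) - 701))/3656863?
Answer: 23040/522409 ≈ 0.044103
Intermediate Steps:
((16*(-35))*((-34 + 447) - 701))/3656863 = -560*(413 - 701)*(1/3656863) = -560*(-288)*(1/3656863) = 161280*(1/3656863) = 23040/522409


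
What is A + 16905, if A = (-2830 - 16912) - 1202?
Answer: -4039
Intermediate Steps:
A = -20944 (A = -19742 - 1202 = -20944)
A + 16905 = -20944 + 16905 = -4039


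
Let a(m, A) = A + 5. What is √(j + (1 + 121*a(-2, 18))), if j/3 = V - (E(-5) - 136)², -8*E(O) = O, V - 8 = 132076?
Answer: √22019637/8 ≈ 586.56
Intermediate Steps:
V = 132084 (V = 8 + 132076 = 132084)
E(O) = -O/8
a(m, A) = 5 + A
j = 21841461/64 (j = 3*(132084 - (-⅛*(-5) - 136)²) = 3*(132084 - (5/8 - 136)²) = 3*(132084 - (-1083/8)²) = 3*(132084 - 1*1172889/64) = 3*(132084 - 1172889/64) = 3*(7280487/64) = 21841461/64 ≈ 3.4127e+5)
√(j + (1 + 121*a(-2, 18))) = √(21841461/64 + (1 + 121*(5 + 18))) = √(21841461/64 + (1 + 121*23)) = √(21841461/64 + (1 + 2783)) = √(21841461/64 + 2784) = √(22019637/64) = √22019637/8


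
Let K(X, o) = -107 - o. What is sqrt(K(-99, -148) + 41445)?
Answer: sqrt(41486) ≈ 203.68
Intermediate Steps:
sqrt(K(-99, -148) + 41445) = sqrt((-107 - 1*(-148)) + 41445) = sqrt((-107 + 148) + 41445) = sqrt(41 + 41445) = sqrt(41486)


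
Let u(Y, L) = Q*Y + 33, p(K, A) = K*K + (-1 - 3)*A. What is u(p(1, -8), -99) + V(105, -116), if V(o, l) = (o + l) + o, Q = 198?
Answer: 6661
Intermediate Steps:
p(K, A) = K² - 4*A
V(o, l) = l + 2*o (V(o, l) = (l + o) + o = l + 2*o)
u(Y, L) = 33 + 198*Y (u(Y, L) = 198*Y + 33 = 33 + 198*Y)
u(p(1, -8), -99) + V(105, -116) = (33 + 198*(1² - 4*(-8))) + (-116 + 2*105) = (33 + 198*(1 + 32)) + (-116 + 210) = (33 + 198*33) + 94 = (33 + 6534) + 94 = 6567 + 94 = 6661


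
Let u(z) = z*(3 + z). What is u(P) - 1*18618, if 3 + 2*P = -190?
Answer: -38381/4 ≈ -9595.3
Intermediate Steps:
P = -193/2 (P = -3/2 + (½)*(-190) = -3/2 - 95 = -193/2 ≈ -96.500)
u(P) - 1*18618 = -193*(3 - 193/2)/2 - 1*18618 = -193/2*(-187/2) - 18618 = 36091/4 - 18618 = -38381/4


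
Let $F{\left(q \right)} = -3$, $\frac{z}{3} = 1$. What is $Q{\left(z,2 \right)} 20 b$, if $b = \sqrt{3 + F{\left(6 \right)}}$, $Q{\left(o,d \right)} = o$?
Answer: $0$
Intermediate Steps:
$z = 3$ ($z = 3 \cdot 1 = 3$)
$b = 0$ ($b = \sqrt{3 - 3} = \sqrt{0} = 0$)
$Q{\left(z,2 \right)} 20 b = 3 \cdot 20 \cdot 0 = 60 \cdot 0 = 0$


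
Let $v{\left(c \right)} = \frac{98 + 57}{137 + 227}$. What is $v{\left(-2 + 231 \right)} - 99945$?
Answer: $- \frac{36379825}{364} \approx -99945.0$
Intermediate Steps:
$v{\left(c \right)} = \frac{155}{364}$
$v{\left(-2 + 231 \right)} - 99945 = \frac{155}{364} - 99945 = - \frac{36379825}{364}$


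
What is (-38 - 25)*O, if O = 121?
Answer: -7623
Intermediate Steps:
(-38 - 25)*O = (-38 - 25)*121 = -63*121 = -7623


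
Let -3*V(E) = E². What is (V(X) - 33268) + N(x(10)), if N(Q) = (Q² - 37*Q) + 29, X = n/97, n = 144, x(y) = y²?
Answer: -253475963/9409 ≈ -26940.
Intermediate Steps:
X = 144/97 ≈ 1.4845
N(Q) = 29 + Q² - 37*Q
V(E) = -E²/3
(V(X) - 33268) + N(x(10)) = (-(144/97)²/3 - 33268) + (29 + (10²)² - 37*10²) = (-⅓*20736/9409 - 33268) + (29 + 100² - 37*100) = (-6912/9409 - 33268) + (29 + 10000 - 3700) = -313025524/9409 + 6329 = -253475963/9409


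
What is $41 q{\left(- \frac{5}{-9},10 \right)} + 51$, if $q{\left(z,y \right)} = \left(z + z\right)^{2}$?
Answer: $\frac{8231}{81} \approx 101.62$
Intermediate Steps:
$q{\left(z,y \right)} = 4 z^{2}$ ($q{\left(z,y \right)} = \left(2 z\right)^{2} = 4 z^{2}$)
$41 q{\left(- \frac{5}{-9},10 \right)} + 51 = 41 \cdot 4 \left(- \frac{5}{-9}\right)^{2} + 51 = 41 \cdot 4 \left(\left(-5\right) \left(- \frac{1}{9}\right)\right)^{2} + 51 = 41 \cdot 4 \left(\frac{5}{9}\right)^{2} + 51 = 41 \cdot 4 \cdot \frac{25}{81} + 51 = 41 \cdot \frac{100}{81} + 51 = \frac{4100}{81} + 51 = \frac{8231}{81}$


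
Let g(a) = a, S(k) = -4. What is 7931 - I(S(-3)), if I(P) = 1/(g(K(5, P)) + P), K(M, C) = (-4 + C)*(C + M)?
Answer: 95173/12 ≈ 7931.1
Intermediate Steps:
I(P) = 1/(-20 + P**2 + 2*P) (I(P) = 1/((P**2 - 4*P - 4*5 + P*5) + P) = 1/((P**2 - 4*P - 20 + 5*P) + P) = 1/((-20 + P + P**2) + P) = 1/(-20 + P**2 + 2*P))
7931 - I(S(-3)) = 7931 - 1/(-20 + (-4)**2 + 2*(-4)) = 7931 - 1/(-20 + 16 - 8) = 7931 - 1/(-12) = 7931 - 1*(-1/12) = 7931 + 1/12 = 95173/12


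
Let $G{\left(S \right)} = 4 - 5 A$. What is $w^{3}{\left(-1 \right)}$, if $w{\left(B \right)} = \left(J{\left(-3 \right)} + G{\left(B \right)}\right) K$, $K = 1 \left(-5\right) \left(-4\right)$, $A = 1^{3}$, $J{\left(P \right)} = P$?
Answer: $-512000$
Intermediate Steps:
$A = 1$
$K = 20$ ($K = \left(-5\right) \left(-4\right) = 20$)
$G{\left(S \right)} = -1$ ($G{\left(S \right)} = 4 - 5 = -1$)
$w{\left(B \right)} = -80$ ($w{\left(B \right)} = \left(-3 - 1\right) 20 = \left(-4\right) 20 = -80$)
$w^{3}{\left(-1 \right)} = \left(-80\right)^{3} = -512000$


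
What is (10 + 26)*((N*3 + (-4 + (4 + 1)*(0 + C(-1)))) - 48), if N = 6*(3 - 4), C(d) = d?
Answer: -2700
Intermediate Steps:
N = -6 (N = 6*(-1) = -6)
(10 + 26)*((N*3 + (-4 + (4 + 1)*(0 + C(-1)))) - 48) = (10 + 26)*((-6*3 + (-4 + (4 + 1)*(0 - 1))) - 48) = 36*((-18 + (-4 + 5*(-1))) - 48) = 36*((-18 + (-4 - 5)) - 48) = 36*((-18 - 9) - 48) = 36*(-27 - 48) = 36*(-75) = -2700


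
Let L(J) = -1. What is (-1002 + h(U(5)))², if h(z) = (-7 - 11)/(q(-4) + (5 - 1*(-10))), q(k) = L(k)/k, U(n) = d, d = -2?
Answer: 3744705636/3721 ≈ 1.0064e+6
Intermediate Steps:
U(n) = -2
q(k) = -1/k
h(z) = -72/61 (h(z) = (-7 - 11)/(-1/(-4) + (5 - 1*(-10))) = -18/(-1*(-¼) + (5 + 10)) = -18/(¼ + 15) = -18/61/4 = -18*4/61 = -72/61)
(-1002 + h(U(5)))² = (-1002 - 72/61)² = (-61194/61)² = 3744705636/3721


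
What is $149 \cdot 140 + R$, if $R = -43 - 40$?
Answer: $20777$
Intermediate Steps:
$R = -83$
$149 \cdot 140 + R = 149 \cdot 140 - 83 = 20860 - 83 = 20777$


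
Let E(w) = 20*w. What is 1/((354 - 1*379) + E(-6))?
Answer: -1/145 ≈ -0.0068966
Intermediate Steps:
1/((354 - 1*379) + E(-6)) = 1/((354 - 1*379) + 20*(-6)) = 1/((354 - 379) - 120) = 1/(-25 - 120) = 1/(-145) = -1/145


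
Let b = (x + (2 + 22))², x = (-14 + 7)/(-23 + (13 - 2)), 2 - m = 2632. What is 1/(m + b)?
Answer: -144/291695 ≈ -0.00049367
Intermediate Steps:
m = -2630 (m = 2 - 1*2632 = 2 - 2632 = -2630)
x = 7/12 (x = -7/(-23 + 11) = -7/(-12) = -7*(-1/12) = 7/12 ≈ 0.58333)
b = 87025/144 (b = (7/12 + (2 + 22))² = (7/12 + 24)² = (295/12)² = 87025/144 ≈ 604.34)
1/(m + b) = 1/(-2630 + 87025/144) = 1/(-291695/144) = -144/291695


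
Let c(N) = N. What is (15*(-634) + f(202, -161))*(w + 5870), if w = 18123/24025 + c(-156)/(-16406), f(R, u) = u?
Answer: -860713768114723/15159775 ≈ -5.6776e+7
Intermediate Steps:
w = 11579763/15159775 (w = 18123/24025 - 156/(-16406) = 18123*(1/24025) - 156*(-1/16406) = 18123/24025 + 6/631 = 11579763/15159775 ≈ 0.76385)
(15*(-634) + f(202, -161))*(w + 5870) = (15*(-634) - 161)*(11579763/15159775 + 5870) = (-9510 - 161)*(88999459013/15159775) = -9671*88999459013/15159775 = -860713768114723/15159775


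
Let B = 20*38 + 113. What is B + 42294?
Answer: 43167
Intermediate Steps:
B = 873 (B = 760 + 113 = 873)
B + 42294 = 873 + 42294 = 43167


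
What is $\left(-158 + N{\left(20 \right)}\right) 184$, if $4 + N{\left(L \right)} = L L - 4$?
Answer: $43056$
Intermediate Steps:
$N{\left(L \right)} = -8 + L^{2}$ ($N{\left(L \right)} = -4 + \left(L L - 4\right) = -4 + \left(L^{2} - 4\right) = -4 + \left(-4 + L^{2}\right) = -8 + L^{2}$)
$\left(-158 + N{\left(20 \right)}\right) 184 = \left(-158 - \left(8 - 20^{2}\right)\right) 184 = \left(-158 + \left(-8 + 400\right)\right) 184 = \left(-158 + 392\right) 184 = 234 \cdot 184 = 43056$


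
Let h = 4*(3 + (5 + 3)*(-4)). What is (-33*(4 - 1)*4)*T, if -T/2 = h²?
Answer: 10657152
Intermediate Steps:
h = -116 (h = 4*(3 + 8*(-4)) = 4*(3 - 32) = 4*(-29) = -116)
T = -26912 (T = -2*(-116)² = -2*13456 = -26912)
(-33*(4 - 1)*4)*T = -33*(4 - 1)*4*(-26912) = -99*4*(-26912) = -33*12*(-26912) = -396*(-26912) = 10657152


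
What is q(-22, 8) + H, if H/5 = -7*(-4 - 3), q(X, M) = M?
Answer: 253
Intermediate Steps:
H = 245 (H = 5*(-7*(-4 - 3)) = 5*(-7*(-7)) = 5*49 = 245)
q(-22, 8) + H = 8 + 245 = 253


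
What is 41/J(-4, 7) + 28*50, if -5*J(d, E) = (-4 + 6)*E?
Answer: 19395/14 ≈ 1385.4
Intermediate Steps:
J(d, E) = -2*E/5 (J(d, E) = -(-4 + 6)*E/5 = -2*E/5)
41/J(-4, 7) + 28*50 = 41/((-2/5*7)) + 28*50 = 41/(-14/5) + 1400 = 41*(-5/14) + 1400 = -205/14 + 1400 = 19395/14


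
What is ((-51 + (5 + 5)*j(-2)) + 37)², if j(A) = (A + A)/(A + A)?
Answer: 16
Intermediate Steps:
j(A) = 1 (j(A) = (2*A)/((2*A)) = (2*A)*(1/(2*A)) = 1)
((-51 + (5 + 5)*j(-2)) + 37)² = ((-51 + (5 + 5)*1) + 37)² = ((-51 + 10*1) + 37)² = ((-51 + 10) + 37)² = (-41 + 37)² = (-4)² = 16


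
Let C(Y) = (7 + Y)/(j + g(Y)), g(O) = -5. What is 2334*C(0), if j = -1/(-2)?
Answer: -10892/3 ≈ -3630.7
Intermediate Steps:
j = 1/2 (j = -1*(-1/2) = 1/2 ≈ 0.50000)
C(Y) = -14/9 - 2*Y/9 (C(Y) = (7 + Y)/(1/2 - 5) = (7 + Y)/(-9/2) = (7 + Y)*(-2/9) = -14/9 - 2*Y/9)
2334*C(0) = 2334*(-14/9 - 2/9*0) = 2334*(-14/9 + 0) = 2334*(-14/9) = -10892/3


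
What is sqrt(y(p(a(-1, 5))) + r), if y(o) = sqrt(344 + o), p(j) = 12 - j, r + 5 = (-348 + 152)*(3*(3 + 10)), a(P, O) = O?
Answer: sqrt(-7649 + 3*sqrt(39)) ≈ 87.351*I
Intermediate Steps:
r = -7649 (r = -5 + (-348 + 152)*(3*(3 + 10)) = -5 - 588*13 = -5 - 196*39 = -5 - 7644 = -7649)
sqrt(y(p(a(-1, 5))) + r) = sqrt(sqrt(344 + (12 - 1*5)) - 7649) = sqrt(sqrt(344 + (12 - 5)) - 7649) = sqrt(sqrt(344 + 7) - 7649) = sqrt(sqrt(351) - 7649) = sqrt(3*sqrt(39) - 7649) = sqrt(-7649 + 3*sqrt(39))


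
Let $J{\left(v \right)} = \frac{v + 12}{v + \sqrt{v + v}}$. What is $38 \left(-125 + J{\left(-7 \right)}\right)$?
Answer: $- \frac{42940}{9} - \frac{190 i \sqrt{14}}{63} \approx -4771.1 - 11.284 i$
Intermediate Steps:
$J{\left(v \right)} = \frac{12 + v}{v + \sqrt{2} \sqrt{v}}$ ($J{\left(v \right)} = \frac{12 + v}{v + \sqrt{2 v}} = \frac{12 + v}{v + \sqrt{2} \sqrt{v}}$)
$38 \left(-125 + J{\left(-7 \right)}\right) = 38 \left(-125 + \frac{12 - 7}{-7 + \sqrt{2} \sqrt{-7}}\right) = 38 \left(-125 + \frac{1}{-7 + \sqrt{2} i \sqrt{7}} \cdot 5\right) = 38 \left(-125 + \frac{1}{-7 + i \sqrt{14}} \cdot 5\right) = 38 \left(-125 + \frac{5}{-7 + i \sqrt{14}}\right) = -4750 + \frac{190}{-7 + i \sqrt{14}}$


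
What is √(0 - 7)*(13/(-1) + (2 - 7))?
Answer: -18*I*√7 ≈ -47.624*I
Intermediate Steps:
√(0 - 7)*(13/(-1) + (2 - 7)) = √(-7)*(13*(-1) - 5) = (I*√7)*(-13 - 5) = (I*√7)*(-18) = -18*I*√7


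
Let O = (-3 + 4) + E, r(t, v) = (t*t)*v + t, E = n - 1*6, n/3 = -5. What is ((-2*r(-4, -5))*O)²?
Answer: 11289600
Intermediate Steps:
n = -15 (n = 3*(-5) = -15)
E = -21 (E = -15 - 1*6 = -15 - 6 = -21)
r(t, v) = t + v*t² (r(t, v) = t²*v + t = v*t² + t = t + v*t²)
O = -20 (O = (-3 + 4) - 21 = 1 - 21 = -20)
((-2*r(-4, -5))*O)² = (-(-8)*(1 - 4*(-5))*(-20))² = (-(-8)*(1 + 20)*(-20))² = (-(-8)*21*(-20))² = (-2*(-84)*(-20))² = (168*(-20))² = (-3360)² = 11289600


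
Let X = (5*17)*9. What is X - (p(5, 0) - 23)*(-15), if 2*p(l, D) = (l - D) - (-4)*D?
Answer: 915/2 ≈ 457.50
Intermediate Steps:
p(l, D) = l/2 + 3*D/2 (p(l, D) = ((l - D) - (-4)*D)/2 = ((l - D) + 4*D)/2 = (l + 3*D)/2 = l/2 + 3*D/2)
X = 765 (X = 85*9 = 765)
X - (p(5, 0) - 23)*(-15) = 765 - (((1/2)*5 + (3/2)*0) - 23)*(-15) = 765 - ((5/2 + 0) - 23)*(-15) = 765 - (5/2 - 23)*(-15) = 765 - (-41)*(-15)/2 = 765 - 1*615/2 = 765 - 615/2 = 915/2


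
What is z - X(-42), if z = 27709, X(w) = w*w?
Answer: 25945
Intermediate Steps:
X(w) = w²
z - X(-42) = 27709 - 1*(-42)² = 27709 - 1*1764 = 27709 - 1764 = 25945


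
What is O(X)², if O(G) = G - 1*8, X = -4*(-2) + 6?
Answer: 36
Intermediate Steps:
X = 14 (X = 8 + 6 = 14)
O(G) = -8 + G (O(G) = G - 8 = -8 + G)
O(X)² = (-8 + 14)² = 6² = 36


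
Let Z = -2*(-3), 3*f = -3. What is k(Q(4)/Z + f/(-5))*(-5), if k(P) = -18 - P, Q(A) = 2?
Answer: 278/3 ≈ 92.667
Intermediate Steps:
f = -1 (f = (⅓)*(-3) = -1)
Z = 6
k(Q(4)/Z + f/(-5))*(-5) = (-18 - (2/6 - 1/(-5)))*(-5) = (-18 - (2*(⅙) - 1*(-⅕)))*(-5) = (-18 - (⅓ + ⅕))*(-5) = (-18 - 1*8/15)*(-5) = (-18 - 8/15)*(-5) = -278/15*(-5) = 278/3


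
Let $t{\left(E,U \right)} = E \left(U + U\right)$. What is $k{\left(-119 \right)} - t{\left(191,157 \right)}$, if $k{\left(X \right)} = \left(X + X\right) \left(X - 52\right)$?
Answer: $-19276$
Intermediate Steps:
$k{\left(X \right)} = 2 X \left(-52 + X\right)$
$t{\left(E,U \right)} = 2 E U$ ($t{\left(E,U \right)} = E 2 U = 2 E U$)
$k{\left(-119 \right)} - t{\left(191,157 \right)} = 2 \left(-119\right) \left(-52 - 119\right) - 2 \cdot 191 \cdot 157 = 2 \left(-119\right) \left(-171\right) - 59974 = 40698 - 59974 = -19276$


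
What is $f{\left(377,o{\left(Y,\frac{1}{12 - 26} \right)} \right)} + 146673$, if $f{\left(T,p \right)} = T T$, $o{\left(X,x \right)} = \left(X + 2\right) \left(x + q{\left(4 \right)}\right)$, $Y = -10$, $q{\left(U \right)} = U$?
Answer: $288802$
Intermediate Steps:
$o{\left(X,x \right)} = \left(2 + X\right) \left(4 + x\right)$ ($o{\left(X,x \right)} = \left(X + 2\right) \left(x + 4\right) = \left(2 + X\right) \left(4 + x\right)$)
$f{\left(T,p \right)} = T^{2}$
$f{\left(377,o{\left(Y,\frac{1}{12 - 26} \right)} \right)} + 146673 = 377^{2} + 146673 = 142129 + 146673 = 288802$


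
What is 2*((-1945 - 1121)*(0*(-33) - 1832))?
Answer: 11233824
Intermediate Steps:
2*((-1945 - 1121)*(0*(-33) - 1832)) = 2*(-3066*(0 - 1832)) = 2*(-3066*(-1832)) = 2*5616912 = 11233824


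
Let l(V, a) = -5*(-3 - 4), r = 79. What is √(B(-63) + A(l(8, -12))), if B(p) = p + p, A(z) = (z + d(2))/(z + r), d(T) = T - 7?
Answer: I*√45391/19 ≈ 11.213*I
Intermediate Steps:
d(T) = -7 + T
l(V, a) = 35 (l(V, a) = -5*(-7) = 35)
A(z) = (-5 + z)/(79 + z) (A(z) = (z + (-7 + 2))/(z + 79) = (z - 5)/(79 + z) = (-5 + z)/(79 + z))
B(p) = 2*p
√(B(-63) + A(l(8, -12))) = √(2*(-63) + (-5 + 35)/(79 + 35)) = √(-126 + 30/114) = √(-126 + (1/114)*30) = √(-126 + 5/19) = √(-2389/19) = I*√45391/19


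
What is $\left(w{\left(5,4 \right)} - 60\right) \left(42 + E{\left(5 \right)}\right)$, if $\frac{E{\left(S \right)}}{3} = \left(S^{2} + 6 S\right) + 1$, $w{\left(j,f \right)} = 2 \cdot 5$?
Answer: $-10500$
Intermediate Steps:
$w{\left(j,f \right)} = 10$
$E{\left(S \right)} = 3 + 3 S^{2} + 18 S$ ($E{\left(S \right)} = 3 \left(\left(S^{2} + 6 S\right) + 1\right) = 3 \left(1 + S^{2} + 6 S\right) = 3 + 3 S^{2} + 18 S$)
$\left(w{\left(5,4 \right)} - 60\right) \left(42 + E{\left(5 \right)}\right) = \left(10 - 60\right) \left(42 + \left(3 + 3 \cdot 5^{2} + 18 \cdot 5\right)\right) = - 50 \left(42 + \left(3 + 3 \cdot 25 + 90\right)\right) = - 50 \left(42 + \left(3 + 75 + 90\right)\right) = - 50 \left(42 + 168\right) = \left(-50\right) 210 = -10500$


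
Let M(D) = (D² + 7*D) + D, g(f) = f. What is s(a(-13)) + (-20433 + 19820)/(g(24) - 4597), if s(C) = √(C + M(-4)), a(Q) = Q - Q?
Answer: 613/4573 + 4*I ≈ 0.13405 + 4.0*I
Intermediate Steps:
a(Q) = 0
M(D) = D² + 8*D
s(C) = √(-16 + C) (s(C) = √(C - 4*(8 - 4)) = √(C - 4*4) = √(C - 16) = √(-16 + C))
s(a(-13)) + (-20433 + 19820)/(g(24) - 4597) = √(-16 + 0) + (-20433 + 19820)/(24 - 4597) = √(-16) - 613/(-4573) = 4*I - 613*(-1/4573) = 4*I + 613/4573 = 613/4573 + 4*I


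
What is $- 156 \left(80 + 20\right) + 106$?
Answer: $-15494$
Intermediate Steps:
$- 156 \left(80 + 20\right) + 106 = \left(-156\right) 100 + 106 = -15600 + 106 = -15494$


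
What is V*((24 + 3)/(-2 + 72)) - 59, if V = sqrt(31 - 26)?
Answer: -59 + 27*sqrt(5)/70 ≈ -58.138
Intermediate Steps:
V = sqrt(5) ≈ 2.2361
V*((24 + 3)/(-2 + 72)) - 59 = sqrt(5)*((24 + 3)/(-2 + 72)) - 59 = sqrt(5)*(27/70) - 59 = 27*sqrt(5)/70 - 59 = -59 + 27*sqrt(5)/70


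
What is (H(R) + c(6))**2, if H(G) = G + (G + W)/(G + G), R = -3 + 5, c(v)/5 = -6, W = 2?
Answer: 729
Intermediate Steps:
c(v) = -30 (c(v) = 5*(-6) = -30)
R = 2
H(G) = G + (2 + G)/(2*G) (H(G) = G + (G + 2)/(G + G) = G + (2 + G)/((2*G)) = G + (2 + G)*(1/(2*G)) = G + (2 + G)/(2*G))
(H(R) + c(6))**2 = ((1/2 + 2 + 1/2) - 30)**2 = (3 - 30)**2 = (-27)**2 = 729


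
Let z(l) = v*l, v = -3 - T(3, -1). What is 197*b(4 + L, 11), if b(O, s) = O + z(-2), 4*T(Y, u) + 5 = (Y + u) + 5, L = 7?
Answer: 3546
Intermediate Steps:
T(Y, u) = Y/4 + u/4 (T(Y, u) = -5/4 + ((Y + u) + 5)/4 = -5/4 + (5 + Y + u)/4 = -5/4 + (5/4 + Y/4 + u/4) = Y/4 + u/4)
v = -7/2 (v = -3 - ((¼)*3 + (¼)*(-1)) = -3 - (¾ - ¼) = -3 - 1*½ = -3 - ½ = -7/2 ≈ -3.5000)
z(l) = -7*l/2
b(O, s) = 7 + O (b(O, s) = O - 7/2*(-2) = O + 7 = 7 + O)
197*b(4 + L, 11) = 197*(7 + (4 + 7)) = 197*(7 + 11) = 197*18 = 3546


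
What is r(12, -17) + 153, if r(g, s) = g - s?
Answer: 182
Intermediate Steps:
r(12, -17) + 153 = (12 - 1*(-17)) + 153 = (12 + 17) + 153 = 29 + 153 = 182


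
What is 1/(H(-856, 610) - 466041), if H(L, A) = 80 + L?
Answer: -1/466817 ≈ -2.1422e-6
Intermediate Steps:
1/(H(-856, 610) - 466041) = 1/((80 - 856) - 466041) = 1/(-776 - 466041) = 1/(-466817) = -1/466817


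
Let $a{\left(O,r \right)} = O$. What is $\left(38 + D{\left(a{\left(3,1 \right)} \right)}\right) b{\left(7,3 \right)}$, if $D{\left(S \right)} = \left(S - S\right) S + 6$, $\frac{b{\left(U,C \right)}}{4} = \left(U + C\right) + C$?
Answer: $2288$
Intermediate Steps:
$b{\left(U,C \right)} = 4 U + 8 C$ ($b{\left(U,C \right)} = 4 \left(\left(U + C\right) + C\right) = 4 \left(\left(C + U\right) + C\right) = 4 \left(U + 2 C\right) = 4 U + 8 C$)
$D{\left(S \right)} = 6$ ($D{\left(S \right)} = 0 S + 6 = 0 + 6 = 6$)
$\left(38 + D{\left(a{\left(3,1 \right)} \right)}\right) b{\left(7,3 \right)} = \left(38 + 6\right) \left(4 \cdot 7 + 8 \cdot 3\right) = 44 \left(28 + 24\right) = 44 \cdot 52 = 2288$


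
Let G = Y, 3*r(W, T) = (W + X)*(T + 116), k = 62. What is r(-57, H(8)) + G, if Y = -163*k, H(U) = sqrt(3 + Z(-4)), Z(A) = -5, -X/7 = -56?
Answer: 8542/3 + 335*I*sqrt(2)/3 ≈ 2847.3 + 157.92*I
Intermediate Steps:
X = 392 (X = -7*(-56) = 392)
H(U) = I*sqrt(2) (H(U) = sqrt(3 - 5) = sqrt(-2) = I*sqrt(2))
r(W, T) = (116 + T)*(392 + W)/3 (r(W, T) = ((W + 392)*(T + 116))/3 = ((392 + W)*(116 + T))/3 = ((116 + T)*(392 + W))/3 = (116 + T)*(392 + W)/3)
Y = -10106 (Y = -163*62 = -10106)
G = -10106
r(-57, H(8)) + G = (45472/3 + (116/3)*(-57) + 392*(I*sqrt(2))/3 + (1/3)*(I*sqrt(2))*(-57)) - 10106 = (45472/3 - 2204 + 392*I*sqrt(2)/3 - 19*I*sqrt(2)) - 10106 = (38860/3 + 335*I*sqrt(2)/3) - 10106 = 8542/3 + 335*I*sqrt(2)/3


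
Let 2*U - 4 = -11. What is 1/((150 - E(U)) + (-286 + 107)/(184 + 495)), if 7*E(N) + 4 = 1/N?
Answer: 4753/714607 ≈ 0.0066512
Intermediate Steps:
U = -7/2 (U = 2 + (1/2)*(-11) = 2 - 11/2 = -7/2 ≈ -3.5000)
E(N) = -4/7 + 1/(7*N)
1/((150 - E(U)) + (-286 + 107)/(184 + 495)) = 1/((150 - (1 - 4*(-7/2))/(7*(-7/2))) + (-286 + 107)/(184 + 495)) = 1/((150 - (-2)*(1 + 14)/(7*7)) - 179/679) = 1/((150 - (-2)*15/(7*7)) - 179*1/679) = 1/((150 - 1*(-30/49)) - 179/679) = 1/((150 + 30/49) - 179/679) = 1/(7380/49 - 179/679) = 1/(714607/4753) = 4753/714607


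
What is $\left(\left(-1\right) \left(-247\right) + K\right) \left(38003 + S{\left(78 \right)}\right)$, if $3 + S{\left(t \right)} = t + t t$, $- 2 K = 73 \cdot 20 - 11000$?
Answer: $221560754$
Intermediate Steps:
$K = 4770$ ($K = - \frac{73 \cdot 20 - 11000}{2} = - \frac{1460 - 11000}{2} = \left(- \frac{1}{2}\right) \left(-9540\right) = 4770$)
$S{\left(t \right)} = -3 + t + t^{2}$ ($S{\left(t \right)} = -3 + \left(t + t t\right) = -3 + \left(t + t^{2}\right) = -3 + t + t^{2}$)
$\left(\left(-1\right) \left(-247\right) + K\right) \left(38003 + S{\left(78 \right)}\right) = \left(\left(-1\right) \left(-247\right) + 4770\right) \left(38003 + \left(-3 + 78 + 78^{2}\right)\right) = \left(247 + 4770\right) \left(38003 + \left(-3 + 78 + 6084\right)\right) = 5017 \left(38003 + 6159\right) = 5017 \cdot 44162 = 221560754$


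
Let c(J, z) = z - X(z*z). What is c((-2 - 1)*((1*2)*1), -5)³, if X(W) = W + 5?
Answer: -42875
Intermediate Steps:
X(W) = 5 + W
c(J, z) = -5 + z - z² (c(J, z) = z - (5 + z*z) = z - (5 + z²) = z + (-5 - z²) = -5 + z - z²)
c((-2 - 1)*((1*2)*1), -5)³ = (-5 - 5 - 1*(-5)²)³ = (-5 - 5 - 1*25)³ = (-5 - 5 - 25)³ = (-35)³ = -42875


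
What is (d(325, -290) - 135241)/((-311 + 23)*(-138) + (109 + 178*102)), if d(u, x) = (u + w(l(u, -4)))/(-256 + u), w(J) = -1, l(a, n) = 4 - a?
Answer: -3110435/1334207 ≈ -2.3313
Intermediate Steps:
d(u, x) = (-1 + u)/(-256 + u) (d(u, x) = (u - 1)/(-256 + u) = (-1 + u)/(-256 + u))
(d(325, -290) - 135241)/((-311 + 23)*(-138) + (109 + 178*102)) = ((-1 + 325)/(-256 + 325) - 135241)/((-311 + 23)*(-138) + (109 + 178*102)) = (324/69 - 135241)/(-288*(-138) + (109 + 18156)) = ((1/69)*324 - 135241)/(39744 + 18265) = (108/23 - 135241)/58009 = -3110435/23*1/58009 = -3110435/1334207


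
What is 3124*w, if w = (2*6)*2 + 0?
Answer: 74976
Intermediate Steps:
w = 24 (w = 12*2 + 0 = 24 + 0 = 24)
3124*w = 3124*24 = 74976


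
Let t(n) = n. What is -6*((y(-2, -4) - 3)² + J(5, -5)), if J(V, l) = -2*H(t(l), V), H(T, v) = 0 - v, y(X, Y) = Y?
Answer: -354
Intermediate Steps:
H(T, v) = -v
J(V, l) = 2*V (J(V, l) = -(-2)*V = 2*V)
-6*((y(-2, -4) - 3)² + J(5, -5)) = -6*((-4 - 3)² + 2*5) = -6*((-7)² + 10) = -6*(49 + 10) = -6*59 = -354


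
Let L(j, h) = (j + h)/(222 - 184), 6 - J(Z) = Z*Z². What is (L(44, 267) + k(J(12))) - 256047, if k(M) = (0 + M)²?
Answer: 102951317/38 ≈ 2.7092e+6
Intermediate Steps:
J(Z) = 6 - Z³ (J(Z) = 6 - Z*Z² = 6 - Z³)
k(M) = M²
L(j, h) = h/38 + j/38 (L(j, h) = (h + j)/38 = (h + j)*(1/38) = h/38 + j/38)
(L(44, 267) + k(J(12))) - 256047 = (((1/38)*267 + (1/38)*44) + (6 - 1*12³)²) - 256047 = ((267/38 + 22/19) + (6 - 1*1728)²) - 256047 = (311/38 + (6 - 1728)²) - 256047 = (311/38 + (-1722)²) - 256047 = (311/38 + 2965284) - 256047 = 112681103/38 - 256047 = 102951317/38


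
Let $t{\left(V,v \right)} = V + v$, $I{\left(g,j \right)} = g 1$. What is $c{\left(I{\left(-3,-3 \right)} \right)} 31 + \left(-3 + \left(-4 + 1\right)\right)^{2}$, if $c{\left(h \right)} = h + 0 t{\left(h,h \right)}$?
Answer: $-57$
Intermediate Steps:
$I{\left(g,j \right)} = g$
$c{\left(h \right)} = h$ ($c{\left(h \right)} = h + 0 \left(h + h\right) = h + 0 \cdot 2 h = h + 0 = h$)
$c{\left(I{\left(-3,-3 \right)} \right)} 31 + \left(-3 + \left(-4 + 1\right)\right)^{2} = \left(-3\right) 31 + \left(-3 + \left(-4 + 1\right)\right)^{2} = -93 + \left(-3 - 3\right)^{2} = -93 + \left(-6\right)^{2} = -93 + 36 = -57$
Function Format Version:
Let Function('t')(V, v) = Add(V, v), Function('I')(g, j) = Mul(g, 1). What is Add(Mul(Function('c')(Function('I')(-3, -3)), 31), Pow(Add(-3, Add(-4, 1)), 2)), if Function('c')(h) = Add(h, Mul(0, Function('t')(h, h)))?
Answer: -57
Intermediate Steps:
Function('I')(g, j) = g
Function('c')(h) = h (Function('c')(h) = Add(h, Mul(0, Add(h, h))) = Add(h, Mul(0, Mul(2, h))) = Add(h, 0) = h)
Add(Mul(Function('c')(Function('I')(-3, -3)), 31), Pow(Add(-3, Add(-4, 1)), 2)) = Add(Mul(-3, 31), Pow(Add(-3, Add(-4, 1)), 2)) = Add(-93, Pow(Add(-3, -3), 2)) = Add(-93, Pow(-6, 2)) = Add(-93, 36) = -57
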